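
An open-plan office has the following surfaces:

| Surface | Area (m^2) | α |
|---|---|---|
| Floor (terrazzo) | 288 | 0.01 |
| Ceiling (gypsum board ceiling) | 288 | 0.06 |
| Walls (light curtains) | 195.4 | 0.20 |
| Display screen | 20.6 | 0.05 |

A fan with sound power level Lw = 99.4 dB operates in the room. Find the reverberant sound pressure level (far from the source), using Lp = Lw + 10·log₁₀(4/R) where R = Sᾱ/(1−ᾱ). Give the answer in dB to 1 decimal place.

87.3 dB

Σ(Sᵢαᵢ) = 288×0.01 + 288×0.06 + 195.4×0.20 + 20.6×0.05 = 60.270; total area S = 792.0 m^2.
ᾱ = 0.0761, so room constant R = A/(1−ᾱ) = 65.234 m^2.
Lp = Lw + 10 log₁₀(4/R) = 99.4 -12.12 = 87.3 dB.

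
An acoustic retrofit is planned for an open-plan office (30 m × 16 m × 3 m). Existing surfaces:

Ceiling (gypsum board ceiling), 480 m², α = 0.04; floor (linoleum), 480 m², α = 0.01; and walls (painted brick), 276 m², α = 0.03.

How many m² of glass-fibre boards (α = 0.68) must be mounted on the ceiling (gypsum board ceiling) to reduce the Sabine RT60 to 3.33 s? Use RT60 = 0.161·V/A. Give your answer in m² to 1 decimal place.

Summing Sᵢαᵢ: 19.200 + 4.800 + 8.280 → A₁ = 32.280 sabins.
V = 1440 m³. Target absorption A₂ = 0.161 × 1440 / 3.33 = 69.622 sabins.
Absorption to add: 69.622 − 32.280 = 37.342 sabins.
Net gain per m²: Δα = 0.68 − 0.04 = 0.64.
Area = ΔA/Δα = 37.342/0.64 = 58.3 m².

58.3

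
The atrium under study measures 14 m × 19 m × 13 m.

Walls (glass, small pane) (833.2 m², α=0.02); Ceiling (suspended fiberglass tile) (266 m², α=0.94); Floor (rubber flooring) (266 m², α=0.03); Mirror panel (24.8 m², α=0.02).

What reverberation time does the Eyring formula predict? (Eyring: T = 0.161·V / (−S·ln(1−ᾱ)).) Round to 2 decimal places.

1.82 s

S = Σ Sᵢ = 1390.0 m².
Absorption A = 833.2·0.02 + 266·0.94 + 266·0.03 + 24.8·0.02 = 275.180 sabins.
Mean coefficient ᾱ = A/S = 0.1980.
−S·ln(1−ᾱ) = −1390.0 × ln(1 − 0.1980) = 306.699.
V = 14 × 19 × 13 = 3458 m³.
RT60 = 0.161 × 3458 / 306.699 = 1.82 s.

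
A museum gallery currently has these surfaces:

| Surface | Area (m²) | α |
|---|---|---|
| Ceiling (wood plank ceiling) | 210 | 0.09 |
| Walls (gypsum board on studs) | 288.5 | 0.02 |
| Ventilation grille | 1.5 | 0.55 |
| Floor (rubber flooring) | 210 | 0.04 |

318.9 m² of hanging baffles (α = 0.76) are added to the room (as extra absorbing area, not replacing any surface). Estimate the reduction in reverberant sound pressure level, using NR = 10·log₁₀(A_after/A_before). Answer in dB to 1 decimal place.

Equivalent absorption area: A_before = 210·0.09 + 288.5·0.02 + 1.5·0.55 + 210·0.04 = 33.895 m².
Treatment contributes 318.9·0.76 = 242.364 sabins.
A_after = 33.895 + 242.364 = 276.259 sabins.
NR = 10·log₁₀(276.259/33.895) = 9.1 dB.

9.1 dB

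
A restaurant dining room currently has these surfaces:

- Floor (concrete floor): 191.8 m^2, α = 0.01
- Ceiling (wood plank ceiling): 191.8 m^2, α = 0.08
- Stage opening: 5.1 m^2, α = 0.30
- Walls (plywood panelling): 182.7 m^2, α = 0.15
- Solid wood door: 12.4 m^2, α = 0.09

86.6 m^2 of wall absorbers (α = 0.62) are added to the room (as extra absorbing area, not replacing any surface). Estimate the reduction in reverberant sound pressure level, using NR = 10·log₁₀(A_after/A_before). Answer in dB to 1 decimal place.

Equivalent absorption area: A_before = 191.8×0.01 + 191.8×0.08 + 5.1×0.30 + 182.7×0.15 + 12.4×0.09 = 47.313 m^2.
Treatment contributes 86.6·0.62 = 53.692 sabins.
New total A_after = 101.005 sabins.
NR = 10·log₁₀(101.005/47.313) = 3.3 dB.

3.3 dB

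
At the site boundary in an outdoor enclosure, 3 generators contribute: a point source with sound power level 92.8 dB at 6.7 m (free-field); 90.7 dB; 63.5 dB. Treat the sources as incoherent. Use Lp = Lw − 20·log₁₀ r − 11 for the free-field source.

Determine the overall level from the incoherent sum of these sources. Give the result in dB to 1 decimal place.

Source at 6.7 m: Lp = 92.8 − 20·log₁₀(6.7) − 11 = 65.3 dB.
Σ 10^(Lᵢ/10) = 1.181e+09.
Combined level = 10 log₁₀(1.181e+09) = 90.7 dB.

90.7 dB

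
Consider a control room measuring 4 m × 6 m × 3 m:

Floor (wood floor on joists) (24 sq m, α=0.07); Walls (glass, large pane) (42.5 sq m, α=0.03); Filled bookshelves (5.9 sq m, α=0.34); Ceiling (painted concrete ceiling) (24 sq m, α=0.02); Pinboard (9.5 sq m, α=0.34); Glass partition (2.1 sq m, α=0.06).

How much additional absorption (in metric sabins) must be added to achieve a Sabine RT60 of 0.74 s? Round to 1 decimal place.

6.9 sabins

Equivalent absorption area: A₁ = 24·0.07 + 42.5·0.03 + 5.9·0.34 + 24·0.02 + 9.5·0.34 + 2.1·0.06 = 8.797 sq m.
Target A₂ = 0.161·72/0.74 = 15.665 sabins (V = 72 m³).
ΔA = A₂ − A₁ = 15.665 − 8.797 = 6.9 sabins.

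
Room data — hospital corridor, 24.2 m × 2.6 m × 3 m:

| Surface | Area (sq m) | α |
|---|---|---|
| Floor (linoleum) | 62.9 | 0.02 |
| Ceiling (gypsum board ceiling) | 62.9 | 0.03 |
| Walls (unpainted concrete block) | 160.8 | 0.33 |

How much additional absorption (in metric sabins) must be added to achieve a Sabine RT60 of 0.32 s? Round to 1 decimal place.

38.8 sabins

A₁ = Σ Sᵢαᵢ = 62.9×0.02 + 62.9×0.03 + 160.8×0.33 = 56.209 sabins.
For T = 0.32 s, need A₂ = 0.161·V/T = 0.161·188.76/0.32 = 94.970 sabins.
Shortfall: 94.970 − 56.209 = 38.8 sabins.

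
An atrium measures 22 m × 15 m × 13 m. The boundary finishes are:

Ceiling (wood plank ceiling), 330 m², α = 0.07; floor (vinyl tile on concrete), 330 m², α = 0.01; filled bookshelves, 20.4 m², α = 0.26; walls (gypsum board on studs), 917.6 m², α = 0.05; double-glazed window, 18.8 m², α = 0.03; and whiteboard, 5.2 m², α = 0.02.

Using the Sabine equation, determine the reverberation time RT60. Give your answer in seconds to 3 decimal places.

8.826 s

Equivalent absorption area: A = 330*0.07 + 330*0.01 + 20.4*0.26 + 917.6*0.05 + 18.8*0.03 + 5.2*0.02 = 78.252 m².
V = 22·15·13 = 4290 m³.
Sabine: RT60 = 0.161 × 4290 / 78.252 = 8.826 s.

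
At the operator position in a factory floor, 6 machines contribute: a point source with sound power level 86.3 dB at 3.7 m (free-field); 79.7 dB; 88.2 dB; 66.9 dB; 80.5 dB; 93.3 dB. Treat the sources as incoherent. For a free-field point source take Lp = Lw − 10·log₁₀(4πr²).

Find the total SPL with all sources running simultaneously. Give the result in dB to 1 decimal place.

94.8 dB

Source at 3.7 m: Lp = 86.3 − 10·log₁₀(4π·3.7²) = 86.3 − 10·log₁₀(172.034) = 63.9 dB.
Σ 10^(Lᵢ/10) = 3.012e+09.
Back to dB: 10·log₁₀ Σ = 94.8 dB.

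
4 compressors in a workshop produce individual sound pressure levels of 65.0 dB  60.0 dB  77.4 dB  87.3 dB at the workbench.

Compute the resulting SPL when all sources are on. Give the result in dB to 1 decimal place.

Converting to relative power and adding: 10^(65.0/10) + 10^(60.0/10) + 10^(77.4/10) + 10^(87.3/10) = 5.961e+08.
Combined level = 10 log₁₀(5.961e+08) = 87.8 dB.

87.8 dB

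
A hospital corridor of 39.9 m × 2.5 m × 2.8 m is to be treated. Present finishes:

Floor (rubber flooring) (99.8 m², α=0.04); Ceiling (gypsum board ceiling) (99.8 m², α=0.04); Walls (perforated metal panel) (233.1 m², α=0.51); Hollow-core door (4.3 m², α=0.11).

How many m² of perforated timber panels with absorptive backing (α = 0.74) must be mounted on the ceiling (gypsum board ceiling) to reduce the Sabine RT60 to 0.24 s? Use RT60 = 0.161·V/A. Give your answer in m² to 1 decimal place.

Summing Sᵢαᵢ: 3.992 + 3.992 + 118.881 + 0.473 → A₁ = 127.338 sabins.
V = 279.3 m³. Target absorption A₂ = 0.161 × 279.3 / 0.24 = 187.364 sabins.
Absorption to add: 187.364 − 127.338 = 60.026 sabins.
Each m² of panel replacing the ceiling (gypsum board ceiling) adds (0.74 − 0.04) = 0.70 sabins.
Area = ΔA/Δα = 60.026/0.70 = 85.8 m².

85.8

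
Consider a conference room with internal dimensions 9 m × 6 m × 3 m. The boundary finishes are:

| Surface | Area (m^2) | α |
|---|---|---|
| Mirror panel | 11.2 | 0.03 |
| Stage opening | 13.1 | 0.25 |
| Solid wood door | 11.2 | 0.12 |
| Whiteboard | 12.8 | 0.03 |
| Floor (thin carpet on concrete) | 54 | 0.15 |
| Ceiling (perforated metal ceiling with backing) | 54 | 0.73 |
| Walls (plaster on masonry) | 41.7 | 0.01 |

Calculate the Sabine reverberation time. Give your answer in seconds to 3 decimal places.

0.490 s

Equivalent absorption area: A = 11.2·0.03 + 13.1·0.25 + 11.2·0.12 + 12.8·0.03 + 54·0.15 + 54·0.73 + 41.7·0.01 = 53.276 m^2.
Volume V = 9 × 6 × 3 = 162 m³.
RT60 = 0.161 · V / A = 0.161 × 162 / 53.276 = 0.490 s.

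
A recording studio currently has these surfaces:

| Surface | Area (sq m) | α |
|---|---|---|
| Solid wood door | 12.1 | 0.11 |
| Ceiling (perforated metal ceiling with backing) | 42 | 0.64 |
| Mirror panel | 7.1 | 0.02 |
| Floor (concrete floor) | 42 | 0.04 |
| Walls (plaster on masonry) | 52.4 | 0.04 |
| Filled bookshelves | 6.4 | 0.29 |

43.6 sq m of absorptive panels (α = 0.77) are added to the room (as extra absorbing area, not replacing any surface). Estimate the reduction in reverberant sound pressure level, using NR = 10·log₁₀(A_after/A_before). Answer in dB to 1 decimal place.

3.0 dB

Equivalent absorption area: A_before = 12.1×0.11 + 42×0.64 + 7.1×0.02 + 42×0.04 + 52.4×0.04 + 6.4×0.29 = 33.985 sq m.
Added absorption = 43.6 × 0.77 = 33.572 sabins.
A_after = 33.985 + 33.572 = 67.557 sabins.
Reduction = 10 log₁₀(A_after/A_before) = 10 log₁₀(1.9878) = 3.0 dB.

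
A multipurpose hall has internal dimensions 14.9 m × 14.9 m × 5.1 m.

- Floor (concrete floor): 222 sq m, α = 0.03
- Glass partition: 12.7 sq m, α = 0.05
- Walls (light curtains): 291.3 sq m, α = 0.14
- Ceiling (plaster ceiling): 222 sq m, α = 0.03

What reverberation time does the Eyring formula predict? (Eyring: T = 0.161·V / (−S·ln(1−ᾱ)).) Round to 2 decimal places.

Total surface area S = 222 + 12.7 + 291.3 + 222 = 748.0 sq m.
Σ(Sᵢαᵢ) = 222·0.03 + 12.7·0.05 + 291.3·0.14 + 222·0.03 = 54.737.
ᾱ = 54.737 / 748.0 = 0.0732.
Eyring denominator: −S ln(1−ᾱ) = 56.861.
V = 14.9 × 14.9 × 5.1 = 1132.251 m³.
RT60 = 0.161 × 1132.251 / 56.861 = 3.21 s.

3.21 s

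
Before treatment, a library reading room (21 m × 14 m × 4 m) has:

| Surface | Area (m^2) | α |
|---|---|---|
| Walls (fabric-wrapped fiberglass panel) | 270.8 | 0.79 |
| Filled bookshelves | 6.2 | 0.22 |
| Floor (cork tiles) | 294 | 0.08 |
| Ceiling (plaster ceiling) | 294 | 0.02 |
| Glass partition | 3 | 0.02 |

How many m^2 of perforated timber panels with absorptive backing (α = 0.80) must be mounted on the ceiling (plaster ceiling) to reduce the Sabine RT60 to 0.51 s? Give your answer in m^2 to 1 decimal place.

Total absorption A₁ = 270.8*0.79 + 6.2*0.22 + 294*0.08 + 294*0.02 + 3*0.02
  = 213.932 + 1.364 + 23.520 + 5.880 + 0.060 = 244.756 m^2 sabins.
V = 1176 m³. Target absorption A₂ = 0.161 × 1176 / 0.51 = 371.247 sabins.
ΔA needed = 371.247 − 244.756 = 126.491 sabins.
Each m^2 of panel replacing the ceiling (plaster ceiling) adds (0.80 − 0.02) = 0.78 sabins.
Panel area = 126.491 / 0.78 = 162.2 m^2.

162.2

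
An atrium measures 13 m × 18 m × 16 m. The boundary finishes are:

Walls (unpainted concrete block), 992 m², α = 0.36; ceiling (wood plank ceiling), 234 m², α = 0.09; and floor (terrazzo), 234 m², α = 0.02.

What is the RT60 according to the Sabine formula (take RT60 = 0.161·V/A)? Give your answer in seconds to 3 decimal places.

A = Σ Sᵢαᵢ = 992*0.36 + 234*0.09 + 234*0.02 = 382.860 sabins.
Room volume: 3744 m³.
Sabine: RT60 = 0.161 × 3744 / 382.860 = 1.574 s.

1.574 sec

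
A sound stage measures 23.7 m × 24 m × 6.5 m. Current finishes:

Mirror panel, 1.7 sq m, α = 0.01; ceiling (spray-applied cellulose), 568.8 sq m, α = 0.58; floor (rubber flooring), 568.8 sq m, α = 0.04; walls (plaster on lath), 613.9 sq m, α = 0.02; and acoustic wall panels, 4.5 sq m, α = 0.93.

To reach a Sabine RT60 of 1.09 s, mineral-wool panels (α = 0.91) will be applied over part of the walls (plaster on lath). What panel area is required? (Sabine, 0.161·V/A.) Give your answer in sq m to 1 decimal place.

Equivalent absorption area: A₁ = 1.7*0.01 + 568.8*0.58 + 568.8*0.04 + 613.9*0.02 + 4.5*0.93 = 369.136 sq m.
V = 3697.2 m³. Target absorption A₂ = 0.161 × 3697.2 / 1.09 = 546.100 sabins.
Absorption to add: 546.100 − 369.136 = 176.964 sabins.
Net gain per sq m: Δα = 0.91 − 0.02 = 0.89.
Panel area = 176.964 / 0.89 = 198.8 sq m.

198.8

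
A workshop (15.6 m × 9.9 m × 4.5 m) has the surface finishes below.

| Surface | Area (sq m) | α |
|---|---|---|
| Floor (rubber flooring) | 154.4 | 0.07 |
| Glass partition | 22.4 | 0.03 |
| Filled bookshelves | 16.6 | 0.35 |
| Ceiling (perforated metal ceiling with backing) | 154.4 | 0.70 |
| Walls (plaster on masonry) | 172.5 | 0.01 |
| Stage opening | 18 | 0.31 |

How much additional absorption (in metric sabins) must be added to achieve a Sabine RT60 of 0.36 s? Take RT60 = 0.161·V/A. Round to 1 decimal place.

178.1 sabins

Summing Sᵢαᵢ: 10.808 + 0.672 + 5.810 + 108.080 + 1.725 + 5.580 → A₁ = 132.675 sabins.
V = 694.98 m³. Required absorption A₂ = 0.161 × 694.98 / 0.36 = 310.811 sabins.
Additional absorption ΔA = 310.811 − 132.675 = 178.1 sabins.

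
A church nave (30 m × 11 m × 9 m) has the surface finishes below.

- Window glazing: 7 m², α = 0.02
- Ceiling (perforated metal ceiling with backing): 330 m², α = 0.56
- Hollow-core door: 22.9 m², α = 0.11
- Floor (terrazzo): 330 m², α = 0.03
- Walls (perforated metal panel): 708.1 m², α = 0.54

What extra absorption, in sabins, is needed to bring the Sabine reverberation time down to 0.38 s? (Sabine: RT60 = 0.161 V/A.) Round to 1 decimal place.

Equivalent absorption area: A₁ = 7*0.02 + 330*0.56 + 22.9*0.11 + 330*0.03 + 708.1*0.54 = 579.733 m².
For T = 0.38 s, need A₂ = 0.161·V/T = 0.161·2970/0.38 = 1258.342 sabins.
Shortfall: 1258.342 − 579.733 = 678.6 sabins.

678.6 sabins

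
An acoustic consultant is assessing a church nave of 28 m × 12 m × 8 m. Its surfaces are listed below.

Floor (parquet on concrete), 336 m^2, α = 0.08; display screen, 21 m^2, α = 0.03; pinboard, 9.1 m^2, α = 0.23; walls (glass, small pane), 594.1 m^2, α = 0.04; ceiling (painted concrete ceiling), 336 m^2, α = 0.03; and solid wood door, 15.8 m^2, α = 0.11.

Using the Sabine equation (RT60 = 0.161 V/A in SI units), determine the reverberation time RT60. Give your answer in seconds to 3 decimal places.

A = Σ Sᵢαᵢ = 336*0.08 + 21*0.03 + 9.1*0.23 + 594.1*0.04 + 336*0.03 + 15.8*0.11 = 65.185 sabins.
Volume V = 28 × 12 × 8 = 2688 m³.
RT60 = 0.161 · V / A = 0.161 × 2688 / 65.185 = 6.639 s.

6.639 sec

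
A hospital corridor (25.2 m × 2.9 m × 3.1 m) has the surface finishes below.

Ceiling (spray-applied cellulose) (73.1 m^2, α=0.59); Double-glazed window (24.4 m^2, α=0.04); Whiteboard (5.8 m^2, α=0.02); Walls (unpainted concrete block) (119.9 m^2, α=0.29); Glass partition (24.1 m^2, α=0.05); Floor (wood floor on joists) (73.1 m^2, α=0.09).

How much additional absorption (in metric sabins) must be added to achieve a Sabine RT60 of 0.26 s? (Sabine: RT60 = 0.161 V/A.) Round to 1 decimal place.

A₁ = Σ Sᵢαᵢ = 73.1×0.59 + 24.4×0.04 + 5.8×0.02 + 119.9×0.29 + 24.1×0.05 + 73.1×0.09 = 86.776 sabins.
For T = 0.26 s, need A₂ = 0.161·V/T = 0.161·226.548/0.26 = 140.285 sabins.
Shortfall: 140.285 − 86.776 = 53.5 sabins.

53.5 sabins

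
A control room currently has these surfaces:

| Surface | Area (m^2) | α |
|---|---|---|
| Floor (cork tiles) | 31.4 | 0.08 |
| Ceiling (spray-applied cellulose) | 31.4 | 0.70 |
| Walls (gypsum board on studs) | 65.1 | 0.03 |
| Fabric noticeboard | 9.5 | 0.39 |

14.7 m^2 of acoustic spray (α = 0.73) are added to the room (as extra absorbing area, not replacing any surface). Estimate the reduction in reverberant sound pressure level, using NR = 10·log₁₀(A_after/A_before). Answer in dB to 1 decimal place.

Summing Sᵢαᵢ: 2.512 + 21.980 + 1.953 + 3.705 → A_before = 30.150 sabins.
Added absorption = 14.7 × 0.73 = 10.731 sabins.
New total A_after = 40.881 sabins.
NR = 10·log₁₀(40.881/30.150) = 1.3 dB.

1.3 dB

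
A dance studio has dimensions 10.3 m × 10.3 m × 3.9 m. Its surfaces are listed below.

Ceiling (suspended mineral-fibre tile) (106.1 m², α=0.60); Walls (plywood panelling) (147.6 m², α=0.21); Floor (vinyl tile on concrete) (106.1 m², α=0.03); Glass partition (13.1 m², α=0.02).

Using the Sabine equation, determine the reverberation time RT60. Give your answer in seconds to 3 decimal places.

0.679 s

Equivalent absorption area: A = 106.1×0.60 + 147.6×0.21 + 106.1×0.03 + 13.1×0.02 = 98.101 m².
V = 10.3·10.3·3.9 = 413.751 m³.
RT60 = 0.161 · V / A = 0.161 × 413.751 / 98.101 = 0.679 s.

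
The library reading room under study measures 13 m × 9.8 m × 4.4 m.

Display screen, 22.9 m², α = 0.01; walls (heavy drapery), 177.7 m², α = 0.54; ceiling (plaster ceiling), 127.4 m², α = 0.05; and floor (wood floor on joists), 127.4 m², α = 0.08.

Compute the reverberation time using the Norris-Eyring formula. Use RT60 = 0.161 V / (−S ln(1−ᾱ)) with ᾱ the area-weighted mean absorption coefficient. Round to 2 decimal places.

0.70 seconds

S = Σ Sᵢ = 455.4 m².
Σ(Sᵢαᵢ) = 22.9·0.01 + 177.7·0.54 + 127.4·0.05 + 127.4·0.08 = 112.749.
Mean coefficient ᾱ = A/S = 0.2476.
Eyring denominator: −S ln(1−ᾱ) = 129.555.
V = 13 × 9.8 × 4.4 = 560.56 m³.
T = 0.161·V/[−S·ln(1−ᾱ)] = 0.161·560.56/129.555 = 0.70 s.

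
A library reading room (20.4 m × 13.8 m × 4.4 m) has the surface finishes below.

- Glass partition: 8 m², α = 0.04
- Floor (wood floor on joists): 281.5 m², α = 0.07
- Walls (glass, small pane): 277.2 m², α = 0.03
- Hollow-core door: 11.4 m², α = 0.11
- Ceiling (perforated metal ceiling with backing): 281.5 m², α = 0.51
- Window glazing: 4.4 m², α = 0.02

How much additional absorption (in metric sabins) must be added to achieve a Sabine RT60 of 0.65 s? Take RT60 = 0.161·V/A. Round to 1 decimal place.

133.6 sabins

Total absorption A₁ = 8*0.04 + 281.5*0.07 + 277.2*0.03 + 11.4*0.11 + 281.5*0.51 + 4.4*0.02
  = 0.320 + 19.705 + 8.316 + 1.254 + 143.565 + 0.088 = 173.248 m² sabins.
For T = 0.65 s, need A₂ = 0.161·V/T = 0.161·1238.688/0.65 = 306.813 sabins.
ΔA = A₂ − A₁ = 306.813 − 173.248 = 133.6 sabins.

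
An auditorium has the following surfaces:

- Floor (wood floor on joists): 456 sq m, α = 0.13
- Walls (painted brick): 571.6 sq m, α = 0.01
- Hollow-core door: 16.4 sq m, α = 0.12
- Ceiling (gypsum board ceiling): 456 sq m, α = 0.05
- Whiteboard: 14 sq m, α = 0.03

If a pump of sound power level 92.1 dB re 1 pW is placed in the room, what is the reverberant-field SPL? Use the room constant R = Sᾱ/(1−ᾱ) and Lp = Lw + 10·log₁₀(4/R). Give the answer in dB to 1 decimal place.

A = 90.184 sabins; S = 1514.0 sq m.
ᾱ = 0.0596, so room constant R = A/(1−ᾱ) = 95.900 sq m.
Lp = 92.1 + 10·log₁₀(4/95.900) = 92.1 + (-13.80) = 78.3 dB.

78.3 dB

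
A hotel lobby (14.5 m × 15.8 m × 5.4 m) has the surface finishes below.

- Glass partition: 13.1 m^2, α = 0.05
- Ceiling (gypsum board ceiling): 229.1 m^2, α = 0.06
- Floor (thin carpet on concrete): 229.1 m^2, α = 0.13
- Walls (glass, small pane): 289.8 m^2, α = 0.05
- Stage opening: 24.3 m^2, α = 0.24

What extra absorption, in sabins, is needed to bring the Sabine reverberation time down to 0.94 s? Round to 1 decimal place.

Equivalent absorption area: A₁ = 13.1×0.05 + 229.1×0.06 + 229.1×0.13 + 289.8×0.05 + 24.3×0.24 = 64.506 m^2.
V = 1237.14 m³. Required absorption A₂ = 0.161 × 1237.14 / 0.94 = 211.893 sabins.
Shortfall: 211.893 − 64.506 = 147.4 sabins.

147.4 sabins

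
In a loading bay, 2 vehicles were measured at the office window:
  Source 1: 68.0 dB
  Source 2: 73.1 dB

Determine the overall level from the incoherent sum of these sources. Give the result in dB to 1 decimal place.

Converting to relative power and adding: 10^(68.0/10) + 10^(73.1/10) = 2.673e+07.
Back to dB: 10·log₁₀ Σ = 74.3 dB.

74.3 dB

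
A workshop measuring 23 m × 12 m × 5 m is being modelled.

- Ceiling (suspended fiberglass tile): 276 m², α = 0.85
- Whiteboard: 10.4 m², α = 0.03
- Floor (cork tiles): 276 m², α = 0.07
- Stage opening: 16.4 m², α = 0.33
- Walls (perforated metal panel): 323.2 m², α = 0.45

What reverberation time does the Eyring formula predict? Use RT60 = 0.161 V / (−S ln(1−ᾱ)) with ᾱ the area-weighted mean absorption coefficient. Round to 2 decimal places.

S = Σ Sᵢ = 902.0 m².
Σ(Sᵢαᵢ) = 276×0.85 + 10.4×0.03 + 276×0.07 + 16.4×0.33 + 323.2×0.45 = 405.084.
ᾱ = 405.084 / 902.0 = 0.4491.
−S·ln(1−ᾱ) = −902.0 × ln(1 − 0.4491) = 537.774.
V = 23 × 12 × 5 = 1380 m³.
RT60 = 0.161 × 1380 / 537.774 = 0.41 s.

0.41 s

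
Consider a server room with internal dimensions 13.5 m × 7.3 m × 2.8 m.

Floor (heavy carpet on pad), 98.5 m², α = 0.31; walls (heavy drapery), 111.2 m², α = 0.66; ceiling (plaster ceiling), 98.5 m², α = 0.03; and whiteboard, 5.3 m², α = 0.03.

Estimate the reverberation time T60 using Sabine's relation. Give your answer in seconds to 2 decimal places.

0.42 sec

Summing Sᵢαᵢ: 30.535 + 73.392 + 2.955 + 0.159 → A = 107.041 sabins.
Volume V = 13.5 × 7.3 × 2.8 = 275.94 m³.
T = 0.161 V/A = 0.161·275.94/107.041 = 0.42 s.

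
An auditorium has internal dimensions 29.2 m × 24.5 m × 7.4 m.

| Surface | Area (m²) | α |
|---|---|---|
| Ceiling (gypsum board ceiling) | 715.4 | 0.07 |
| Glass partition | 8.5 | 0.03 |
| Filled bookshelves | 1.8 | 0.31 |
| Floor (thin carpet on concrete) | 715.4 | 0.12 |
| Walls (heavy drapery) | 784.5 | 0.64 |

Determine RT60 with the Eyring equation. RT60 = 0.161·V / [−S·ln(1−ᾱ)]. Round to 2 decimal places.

Total surface area S = 715.4 + 8.5 + 1.8 + 715.4 + 784.5 = 2225.6 m².
Σ(Sᵢαᵢ) = 715.4×0.07 + 8.5×0.03 + 1.8×0.31 + 715.4×0.12 + 784.5×0.64 = 638.819.
Mean coefficient ᾱ = A/S = 0.2870.
−S·ln(1−ᾱ) = −2225.6 × ln(1 − 0.2870) = 752.862.
V = 29.2 × 24.5 × 7.4 = 5293.96 m³.
T = 0.161·V/[−S·ln(1−ᾱ)] = 0.161·5293.96/752.862 = 1.13 s.

1.13 s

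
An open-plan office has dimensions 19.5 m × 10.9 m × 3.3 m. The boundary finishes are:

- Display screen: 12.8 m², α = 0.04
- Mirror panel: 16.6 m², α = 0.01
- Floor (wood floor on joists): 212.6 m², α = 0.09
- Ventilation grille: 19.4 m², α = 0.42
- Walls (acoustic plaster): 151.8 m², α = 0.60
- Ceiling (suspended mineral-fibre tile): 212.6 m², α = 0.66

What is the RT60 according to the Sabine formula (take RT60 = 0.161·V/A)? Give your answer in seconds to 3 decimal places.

Equivalent absorption area: A = 12.8×0.04 + 16.6×0.01 + 212.6×0.09 + 19.4×0.42 + 151.8×0.60 + 212.6×0.66 = 259.356 m².
Volume V = 19.5 × 10.9 × 3.3 = 701.415 m³.
Sabine: RT60 = 0.161 × 701.415 / 259.356 = 0.435 s.

0.435 seconds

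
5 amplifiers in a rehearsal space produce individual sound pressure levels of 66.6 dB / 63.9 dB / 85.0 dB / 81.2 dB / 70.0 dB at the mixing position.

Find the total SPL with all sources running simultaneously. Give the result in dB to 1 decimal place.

Σ 10^(Lᵢ/10) = 4.651e+08.
Back to dB: 10·log₁₀ Σ = 86.7 dB.

86.7 dB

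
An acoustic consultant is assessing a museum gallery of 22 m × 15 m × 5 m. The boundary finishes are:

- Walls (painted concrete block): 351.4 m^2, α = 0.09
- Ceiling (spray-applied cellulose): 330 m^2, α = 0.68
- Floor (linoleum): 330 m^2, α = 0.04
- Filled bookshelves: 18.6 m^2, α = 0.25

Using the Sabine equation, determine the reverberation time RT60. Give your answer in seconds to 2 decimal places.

0.97 sec

Summing Sᵢαᵢ: 31.626 + 224.400 + 13.200 + 4.650 → A = 273.876 sabins.
V = 22·15·5 = 1650 m³.
RT60 = 0.161 · V / A = 0.161 × 1650 / 273.876 = 0.97 s.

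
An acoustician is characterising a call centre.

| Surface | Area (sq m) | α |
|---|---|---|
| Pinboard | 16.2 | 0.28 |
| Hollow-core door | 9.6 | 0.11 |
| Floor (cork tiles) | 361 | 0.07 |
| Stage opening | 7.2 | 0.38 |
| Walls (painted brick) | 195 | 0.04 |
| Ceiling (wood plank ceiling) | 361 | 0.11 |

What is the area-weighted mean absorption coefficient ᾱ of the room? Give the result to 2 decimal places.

S = Σ Sᵢ = 16.2 + 9.6 + 361 + 7.2 + 195 + 361 = 950.0 sq m.
A = 16.2*0.28 + 9.6*0.11 + 361*0.07 + 7.2*0.38 + 195*0.04 + 361*0.11 = 81.108 sabins.
ᾱ = 81.108 / 950.0 = 0.09.

0.09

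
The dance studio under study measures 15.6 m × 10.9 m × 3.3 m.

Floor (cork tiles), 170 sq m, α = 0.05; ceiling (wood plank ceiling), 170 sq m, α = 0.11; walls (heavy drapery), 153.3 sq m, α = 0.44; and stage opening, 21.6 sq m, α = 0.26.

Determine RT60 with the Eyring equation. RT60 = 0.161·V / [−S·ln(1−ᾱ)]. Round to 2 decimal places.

0.81 seconds

S = Σ Sᵢ = 514.9 sq m.
Absorption A = 170×0.05 + 170×0.11 + 153.3×0.44 + 21.6×0.26 = 100.268 sabins.
Mean coefficient ᾱ = A/S = 0.1947.
Eyring denominator: −S ln(1−ᾱ) = 111.497.
V = 15.6 × 10.9 × 3.3 = 561.132 m³.
RT60 = 0.161 × 561.132 / 111.497 = 0.81 s.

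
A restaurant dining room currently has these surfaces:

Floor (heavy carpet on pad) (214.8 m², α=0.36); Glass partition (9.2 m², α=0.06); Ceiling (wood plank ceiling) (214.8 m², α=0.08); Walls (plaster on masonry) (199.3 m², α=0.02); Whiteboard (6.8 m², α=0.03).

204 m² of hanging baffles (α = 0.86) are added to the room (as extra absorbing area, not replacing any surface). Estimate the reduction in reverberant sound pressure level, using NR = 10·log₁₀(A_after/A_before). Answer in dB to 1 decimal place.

4.4 dB

Equivalent absorption area: A_before = 214.8×0.36 + 9.2×0.06 + 214.8×0.08 + 199.3×0.02 + 6.8×0.03 = 99.254 m².
Treatment contributes 204·0.86 = 175.440 sabins.
New total A_after = 274.694 sabins.
Reduction = 10 log₁₀(A_after/A_before) = 10 log₁₀(2.7676) = 4.4 dB.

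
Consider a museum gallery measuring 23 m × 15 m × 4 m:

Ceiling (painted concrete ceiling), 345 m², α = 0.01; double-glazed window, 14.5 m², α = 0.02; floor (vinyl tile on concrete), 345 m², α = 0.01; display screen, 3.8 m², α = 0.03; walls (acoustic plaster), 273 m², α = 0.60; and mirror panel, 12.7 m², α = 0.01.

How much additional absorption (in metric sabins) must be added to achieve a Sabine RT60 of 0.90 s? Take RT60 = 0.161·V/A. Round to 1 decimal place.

75.6 sabins

Summing Sᵢαᵢ: 3.450 + 0.290 + 3.450 + 0.114 + 163.800 + 0.127 → A₁ = 171.231 sabins.
For T = 0.90 s, need A₂ = 0.161·V/T = 0.161·1380/0.90 = 246.867 sabins.
ΔA = A₂ − A₁ = 246.867 − 171.231 = 75.6 sabins.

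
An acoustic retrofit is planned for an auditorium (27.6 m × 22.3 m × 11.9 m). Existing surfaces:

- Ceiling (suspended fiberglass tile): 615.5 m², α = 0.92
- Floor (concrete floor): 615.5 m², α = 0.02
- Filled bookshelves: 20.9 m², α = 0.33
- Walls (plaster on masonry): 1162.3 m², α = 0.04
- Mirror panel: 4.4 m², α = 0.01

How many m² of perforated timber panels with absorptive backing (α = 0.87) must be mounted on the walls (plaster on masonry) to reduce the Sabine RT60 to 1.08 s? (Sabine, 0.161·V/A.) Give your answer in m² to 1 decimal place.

554.0

Summing Sᵢαᵢ: 566.260 + 12.310 + 6.897 + 46.492 + 0.044 → A₁ = 632.003 sabins.
Required A₂ = 0.161·7324.212/1.08 = 1091.850 sabins.
ΔA needed = 1091.850 − 632.003 = 459.847 sabins.
Each m² of panel replacing the walls (plaster on masonry) adds (0.87 − 0.04) = 0.83 sabins.
Panel area = 459.847 / 0.83 = 554.0 m².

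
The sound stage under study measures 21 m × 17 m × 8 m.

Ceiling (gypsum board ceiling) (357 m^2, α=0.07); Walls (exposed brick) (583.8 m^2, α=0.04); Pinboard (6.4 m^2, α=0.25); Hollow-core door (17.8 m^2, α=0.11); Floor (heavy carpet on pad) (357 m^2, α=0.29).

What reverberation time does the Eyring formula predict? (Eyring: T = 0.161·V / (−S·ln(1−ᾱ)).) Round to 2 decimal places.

2.78 seconds

S = Σ Sᵢ = 1322.0 m^2.
Σ(Sᵢαᵢ) = 357·0.07 + 583.8·0.04 + 6.4·0.25 + 17.8·0.11 + 357·0.29 = 155.430.
ᾱ = 155.430 / 1322.0 = 0.1176.
−S·ln(1−ᾱ) = −1322.0 × ln(1 − 0.1176) = 165.395.
V = 21 × 17 × 8 = 2856 m³.
T = 0.161·V/[−S·ln(1−ᾱ)] = 0.161·2856/165.395 = 2.78 s.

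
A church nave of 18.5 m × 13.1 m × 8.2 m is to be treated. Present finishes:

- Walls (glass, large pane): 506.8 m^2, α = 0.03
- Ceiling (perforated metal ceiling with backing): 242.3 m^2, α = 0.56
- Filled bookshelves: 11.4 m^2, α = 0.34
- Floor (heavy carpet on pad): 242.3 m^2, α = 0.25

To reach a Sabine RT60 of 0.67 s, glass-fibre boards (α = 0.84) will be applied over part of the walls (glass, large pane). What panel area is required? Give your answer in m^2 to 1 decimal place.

323.7

Summing Sᵢαᵢ: 15.204 + 135.688 + 3.876 + 60.575 → A₁ = 215.343 sabins.
Required A₂ = 0.161·1987.27/0.67 = 477.538 sabins.
ΔA needed = 477.538 − 215.343 = 262.195 sabins.
Net gain per m^2: Δα = 0.84 − 0.03 = 0.81.
Area = ΔA/Δα = 262.195/0.81 = 323.7 m^2.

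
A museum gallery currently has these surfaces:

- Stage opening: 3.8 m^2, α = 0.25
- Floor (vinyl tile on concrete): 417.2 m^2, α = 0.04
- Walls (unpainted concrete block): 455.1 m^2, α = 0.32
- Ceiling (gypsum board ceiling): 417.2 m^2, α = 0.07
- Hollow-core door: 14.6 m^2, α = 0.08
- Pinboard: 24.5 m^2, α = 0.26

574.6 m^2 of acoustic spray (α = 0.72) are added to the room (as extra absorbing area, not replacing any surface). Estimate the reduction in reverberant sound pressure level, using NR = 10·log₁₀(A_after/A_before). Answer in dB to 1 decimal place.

Equivalent absorption area: A_before = 3.8·0.25 + 417.2·0.04 + 455.1·0.32 + 417.2·0.07 + 14.6·0.08 + 24.5·0.26 = 200.012 m^2.
Added absorption = 574.6 × 0.72 = 413.712 sabins.
A_after = 200.012 + 413.712 = 613.724 sabins.
NR = 10·log₁₀(613.724/200.012) = 4.9 dB.

4.9 dB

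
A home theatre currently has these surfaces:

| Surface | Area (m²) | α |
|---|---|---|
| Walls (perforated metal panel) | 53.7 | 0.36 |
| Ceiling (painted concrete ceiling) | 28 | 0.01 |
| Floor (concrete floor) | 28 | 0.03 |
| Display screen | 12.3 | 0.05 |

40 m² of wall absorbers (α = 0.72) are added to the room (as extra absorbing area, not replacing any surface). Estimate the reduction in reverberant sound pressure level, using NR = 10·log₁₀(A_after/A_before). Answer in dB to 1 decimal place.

Equivalent absorption area: A_before = 53.7×0.36 + 28×0.01 + 28×0.03 + 12.3×0.05 = 21.067 m².
Treatment contributes 40·0.72 = 28.800 sabins.
A_after = 21.067 + 28.800 = 49.867 sabins.
Reduction = 10 log₁₀(A_after/A_before) = 10 log₁₀(2.3671) = 3.7 dB.

3.7 dB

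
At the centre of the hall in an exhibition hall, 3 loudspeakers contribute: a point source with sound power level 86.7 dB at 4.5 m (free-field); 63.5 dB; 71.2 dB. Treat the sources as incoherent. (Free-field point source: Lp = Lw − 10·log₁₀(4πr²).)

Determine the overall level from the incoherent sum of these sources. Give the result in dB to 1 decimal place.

Source at 4.5 m: Lp = 86.7 − 10·log₁₀(4π·4.5²) = 86.7 − 10·log₁₀(254.469) = 62.6 dB.
Converting to relative power and adding: 10^(62.6/10) + 10^(63.5/10) + 10^(71.2/10) = 1.724e+07.
Combined level = 10 log₁₀(1.724e+07) = 72.4 dB.

72.4 dB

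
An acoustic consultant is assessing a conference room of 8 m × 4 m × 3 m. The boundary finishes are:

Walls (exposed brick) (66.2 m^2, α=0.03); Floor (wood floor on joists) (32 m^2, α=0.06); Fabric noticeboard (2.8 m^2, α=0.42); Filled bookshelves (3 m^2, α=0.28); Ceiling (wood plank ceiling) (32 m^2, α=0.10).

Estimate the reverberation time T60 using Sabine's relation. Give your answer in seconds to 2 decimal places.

1.69 s

Summing Sᵢαᵢ: 1.986 + 1.920 + 1.176 + 0.840 + 3.200 → A = 9.122 sabins.
Volume V = 8 × 4 × 3 = 96 m³.
T = 0.161 V/A = 0.161·96/9.122 = 1.69 s.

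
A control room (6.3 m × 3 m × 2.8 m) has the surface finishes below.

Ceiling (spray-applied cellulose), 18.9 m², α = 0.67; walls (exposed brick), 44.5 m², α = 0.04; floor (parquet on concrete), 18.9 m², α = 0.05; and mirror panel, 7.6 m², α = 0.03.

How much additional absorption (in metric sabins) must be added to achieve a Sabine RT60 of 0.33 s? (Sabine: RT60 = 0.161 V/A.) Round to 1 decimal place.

Equivalent absorption area: A₁ = 18.9·0.67 + 44.5·0.04 + 18.9·0.05 + 7.6·0.03 = 15.616 m².
V = 52.92 m³. Required absorption A₂ = 0.161 × 52.92 / 0.33 = 25.819 sabins.
Additional absorption ΔA = 25.819 − 15.616 = 10.2 sabins.

10.2 sabins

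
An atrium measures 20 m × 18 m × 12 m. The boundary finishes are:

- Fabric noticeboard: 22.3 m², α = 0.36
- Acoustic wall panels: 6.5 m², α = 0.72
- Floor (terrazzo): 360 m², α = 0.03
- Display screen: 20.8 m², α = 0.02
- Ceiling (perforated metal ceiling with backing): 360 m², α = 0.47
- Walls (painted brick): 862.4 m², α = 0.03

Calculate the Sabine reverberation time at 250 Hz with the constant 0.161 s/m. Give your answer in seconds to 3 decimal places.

Equivalent absorption area: A = 22.3·0.36 + 6.5·0.72 + 360·0.03 + 20.8·0.02 + 360·0.47 + 862.4·0.03 = 218.996 m².
Room volume: 4320 m³.
T = 0.161 V/A = 0.161·4320/218.996 = 3.176 s.

3.176 seconds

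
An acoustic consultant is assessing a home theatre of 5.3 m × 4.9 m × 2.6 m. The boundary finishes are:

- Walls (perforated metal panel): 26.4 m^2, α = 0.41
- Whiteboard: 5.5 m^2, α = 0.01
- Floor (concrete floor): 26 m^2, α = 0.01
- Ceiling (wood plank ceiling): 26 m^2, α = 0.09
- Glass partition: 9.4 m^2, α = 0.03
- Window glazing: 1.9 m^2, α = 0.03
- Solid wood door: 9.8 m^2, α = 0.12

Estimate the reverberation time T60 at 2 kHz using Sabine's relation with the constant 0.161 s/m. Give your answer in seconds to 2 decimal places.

Summing Sᵢαᵢ: 10.824 + 0.055 + 0.260 + 2.340 + 0.282 + 0.057 + 1.176 → A = 14.994 sabins.
V = 5.3·4.9·2.6 = 67.522 m³.
RT60 = 0.161 · V / A = 0.161 × 67.522 / 14.994 = 0.73 s.

0.73 sec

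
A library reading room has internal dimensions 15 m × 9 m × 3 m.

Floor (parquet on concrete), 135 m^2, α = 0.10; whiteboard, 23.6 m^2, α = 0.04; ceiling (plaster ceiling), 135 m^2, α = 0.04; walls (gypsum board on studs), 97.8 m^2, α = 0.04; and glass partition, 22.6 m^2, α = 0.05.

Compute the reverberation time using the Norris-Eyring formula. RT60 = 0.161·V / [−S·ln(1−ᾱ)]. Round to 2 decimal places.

2.54 seconds

Total surface area S = 135 + 23.6 + 135 + 97.8 + 22.6 = 414.0 m^2.
Σ(Sᵢαᵢ) = 135·0.10 + 23.6·0.04 + 135·0.04 + 97.8·0.04 + 22.6·0.05 = 24.886.
Mean coefficient ᾱ = A/S = 0.0601.
Eyring denominator: −S ln(1−ᾱ) = 25.660.
V = 15 × 9 × 3 = 405 m³.
T = 0.161·V/[−S·ln(1−ᾱ)] = 0.161·405/25.660 = 2.54 s.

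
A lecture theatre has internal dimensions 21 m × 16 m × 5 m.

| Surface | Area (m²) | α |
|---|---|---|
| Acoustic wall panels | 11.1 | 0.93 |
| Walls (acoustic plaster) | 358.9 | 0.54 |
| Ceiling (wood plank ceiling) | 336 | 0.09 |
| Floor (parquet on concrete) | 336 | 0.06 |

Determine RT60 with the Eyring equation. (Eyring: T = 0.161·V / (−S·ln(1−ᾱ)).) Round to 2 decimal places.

0.93 s

S = Σ Sᵢ = 1042.0 m².
Absorption A = 11.1·0.93 + 358.9·0.54 + 336·0.09 + 336·0.06 = 254.529 sabins.
Mean coefficient ᾱ = A/S = 0.2443.
−S·ln(1−ᾱ) = −1042.0 × ln(1 − 0.2443) = 291.875.
V = 21 × 16 × 5 = 1680 m³.
RT60 = 0.161 × 1680 / 291.875 = 0.93 s.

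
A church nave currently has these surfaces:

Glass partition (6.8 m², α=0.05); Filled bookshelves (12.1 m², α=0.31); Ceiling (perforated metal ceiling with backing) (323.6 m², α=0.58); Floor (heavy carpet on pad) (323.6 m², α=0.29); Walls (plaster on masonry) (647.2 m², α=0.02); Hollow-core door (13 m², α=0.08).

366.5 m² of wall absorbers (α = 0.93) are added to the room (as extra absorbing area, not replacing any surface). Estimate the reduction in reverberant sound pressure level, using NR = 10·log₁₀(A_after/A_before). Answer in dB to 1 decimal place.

3.3 dB

A_before = Σ Sᵢαᵢ = 6.8×0.05 + 12.1×0.31 + 323.6×0.58 + 323.6×0.29 + 647.2×0.02 + 13×0.08 = 299.607 sabins.
Treatment contributes 366.5·0.93 = 340.845 sabins.
New total A_after = 640.452 sabins.
NR = 10·log₁₀(640.452/299.607) = 3.3 dB.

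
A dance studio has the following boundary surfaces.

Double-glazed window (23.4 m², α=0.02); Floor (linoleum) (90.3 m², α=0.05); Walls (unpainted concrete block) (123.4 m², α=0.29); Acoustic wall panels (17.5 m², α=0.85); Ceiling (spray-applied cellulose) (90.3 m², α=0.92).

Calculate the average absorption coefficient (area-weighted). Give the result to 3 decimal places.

0.402

S = Σ Sᵢ = 23.4 + 90.3 + 123.4 + 17.5 + 90.3 = 344.9 m².
A = 23.4×0.02 + 90.3×0.05 + 123.4×0.29 + 17.5×0.85 + 90.3×0.92 = 138.720 sabins.
ᾱ = A/S = 0.402.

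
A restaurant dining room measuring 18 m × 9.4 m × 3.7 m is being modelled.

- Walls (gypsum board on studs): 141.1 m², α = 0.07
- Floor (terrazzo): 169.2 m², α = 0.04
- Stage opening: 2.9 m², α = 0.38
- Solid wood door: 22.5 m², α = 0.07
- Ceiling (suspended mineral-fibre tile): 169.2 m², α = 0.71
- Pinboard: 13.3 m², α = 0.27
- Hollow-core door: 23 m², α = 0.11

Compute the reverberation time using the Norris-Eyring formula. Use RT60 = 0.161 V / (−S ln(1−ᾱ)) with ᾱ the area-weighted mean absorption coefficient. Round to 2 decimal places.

S = Σ Sᵢ = 541.2 m².
Absorption A = 141.1·0.07 + 169.2·0.04 + 2.9·0.38 + 22.5·0.07 + 169.2·0.71 + 13.3·0.27 + 23·0.11 = 145.575 sabins.
Mean coefficient ᾱ = A/S = 0.2690.
−S·ln(1−ᾱ) = −541.2 × ln(1 − 0.2690) = 169.581.
V = 18 × 9.4 × 3.7 = 626.04 m³.
RT60 = 0.161 × 626.04 / 169.581 = 0.59 s.

0.59 s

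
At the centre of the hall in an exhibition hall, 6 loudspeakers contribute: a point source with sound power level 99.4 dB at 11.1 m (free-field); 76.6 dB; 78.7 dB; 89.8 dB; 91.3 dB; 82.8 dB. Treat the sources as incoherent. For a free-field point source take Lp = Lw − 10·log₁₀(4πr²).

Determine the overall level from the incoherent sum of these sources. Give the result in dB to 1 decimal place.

Source at 11.1 m: Lp = 99.4 − 10·log₁₀(4π·11.1²) = 99.4 − 10·log₁₀(1548.303) = 67.5 dB.
Σ 10^(Lᵢ/10) = 2.62e+09.
Combined level = 10 log₁₀(2.62e+09) = 94.2 dB.

94.2 dB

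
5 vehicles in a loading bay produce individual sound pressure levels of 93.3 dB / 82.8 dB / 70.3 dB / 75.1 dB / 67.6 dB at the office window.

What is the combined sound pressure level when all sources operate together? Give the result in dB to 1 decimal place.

93.8 dB

Sum in the linear (power) domain: Σ 10^(Lᵢ/10) = 10^(93.3/10) + 10^(82.8/10) + 10^(70.3/10) + 10^(75.1/10) + 10^(67.6/10) = 2.377e+09.
Back to dB: 10·log₁₀ Σ = 93.8 dB.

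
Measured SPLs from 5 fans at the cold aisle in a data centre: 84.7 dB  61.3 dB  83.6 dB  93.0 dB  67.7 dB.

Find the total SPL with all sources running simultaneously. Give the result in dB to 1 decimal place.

94.0 dB

Σ 10^(Lᵢ/10) = 2.527e+09.
L_total = 10·log₁₀(2.527e+09) = 94.0 dB.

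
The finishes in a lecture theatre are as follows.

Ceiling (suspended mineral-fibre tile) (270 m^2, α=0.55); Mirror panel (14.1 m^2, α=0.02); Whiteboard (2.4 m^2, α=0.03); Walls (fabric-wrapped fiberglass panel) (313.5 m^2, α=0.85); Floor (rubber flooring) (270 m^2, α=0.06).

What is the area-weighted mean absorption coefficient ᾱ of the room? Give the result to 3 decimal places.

S = Σ Sᵢ = 270 + 14.1 + 2.4 + 313.5 + 270 = 870.0 m^2.
A = 270×0.55 + 14.1×0.02 + 2.4×0.03 + 313.5×0.85 + 270×0.06 = 431.529 sabins.
ᾱ = A/S = 0.496.

0.496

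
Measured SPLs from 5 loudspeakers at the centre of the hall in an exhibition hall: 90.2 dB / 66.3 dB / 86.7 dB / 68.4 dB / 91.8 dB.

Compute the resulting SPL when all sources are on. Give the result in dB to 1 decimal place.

Converting to relative power and adding: 10^(90.2/10) + 10^(66.3/10) + 10^(86.7/10) + 10^(68.4/10) + 10^(91.8/10) = 3.04e+09.
Combined level = 10 log₁₀(3.04e+09) = 94.8 dB.

94.8 dB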